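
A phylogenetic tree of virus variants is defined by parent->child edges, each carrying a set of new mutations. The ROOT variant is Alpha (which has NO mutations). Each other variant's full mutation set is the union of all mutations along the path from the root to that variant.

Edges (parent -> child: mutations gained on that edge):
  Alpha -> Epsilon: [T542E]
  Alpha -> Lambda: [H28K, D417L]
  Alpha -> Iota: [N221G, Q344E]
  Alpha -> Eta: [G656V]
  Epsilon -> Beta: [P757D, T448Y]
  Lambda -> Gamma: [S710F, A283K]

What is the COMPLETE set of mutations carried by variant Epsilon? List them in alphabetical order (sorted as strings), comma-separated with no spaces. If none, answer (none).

Answer: T542E

Derivation:
At Alpha: gained [] -> total []
At Epsilon: gained ['T542E'] -> total ['T542E']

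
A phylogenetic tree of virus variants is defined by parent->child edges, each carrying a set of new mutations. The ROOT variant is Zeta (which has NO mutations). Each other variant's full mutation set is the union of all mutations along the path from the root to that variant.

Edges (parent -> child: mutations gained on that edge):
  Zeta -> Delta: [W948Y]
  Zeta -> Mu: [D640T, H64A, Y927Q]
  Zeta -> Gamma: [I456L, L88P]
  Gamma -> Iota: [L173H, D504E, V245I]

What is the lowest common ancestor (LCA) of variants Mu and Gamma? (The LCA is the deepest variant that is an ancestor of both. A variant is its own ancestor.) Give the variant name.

Answer: Zeta

Derivation:
Path from root to Mu: Zeta -> Mu
  ancestors of Mu: {Zeta, Mu}
Path from root to Gamma: Zeta -> Gamma
  ancestors of Gamma: {Zeta, Gamma}
Common ancestors: {Zeta}
Walk up from Gamma: Gamma (not in ancestors of Mu), Zeta (in ancestors of Mu)
Deepest common ancestor (LCA) = Zeta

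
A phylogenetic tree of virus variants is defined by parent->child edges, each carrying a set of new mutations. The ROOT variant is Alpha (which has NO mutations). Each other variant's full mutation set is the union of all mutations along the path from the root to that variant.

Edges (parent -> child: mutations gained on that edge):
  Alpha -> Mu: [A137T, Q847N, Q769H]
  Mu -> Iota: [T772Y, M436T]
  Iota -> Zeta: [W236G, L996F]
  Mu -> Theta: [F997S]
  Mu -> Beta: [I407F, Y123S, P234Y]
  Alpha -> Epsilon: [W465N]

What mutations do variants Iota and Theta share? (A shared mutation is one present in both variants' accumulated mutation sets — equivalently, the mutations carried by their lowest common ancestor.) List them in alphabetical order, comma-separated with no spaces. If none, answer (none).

Accumulating mutations along path to Iota:
  At Alpha: gained [] -> total []
  At Mu: gained ['A137T', 'Q847N', 'Q769H'] -> total ['A137T', 'Q769H', 'Q847N']
  At Iota: gained ['T772Y', 'M436T'] -> total ['A137T', 'M436T', 'Q769H', 'Q847N', 'T772Y']
Mutations(Iota) = ['A137T', 'M436T', 'Q769H', 'Q847N', 'T772Y']
Accumulating mutations along path to Theta:
  At Alpha: gained [] -> total []
  At Mu: gained ['A137T', 'Q847N', 'Q769H'] -> total ['A137T', 'Q769H', 'Q847N']
  At Theta: gained ['F997S'] -> total ['A137T', 'F997S', 'Q769H', 'Q847N']
Mutations(Theta) = ['A137T', 'F997S', 'Q769H', 'Q847N']
Intersection: ['A137T', 'M436T', 'Q769H', 'Q847N', 'T772Y'] ∩ ['A137T', 'F997S', 'Q769H', 'Q847N'] = ['A137T', 'Q769H', 'Q847N']

Answer: A137T,Q769H,Q847N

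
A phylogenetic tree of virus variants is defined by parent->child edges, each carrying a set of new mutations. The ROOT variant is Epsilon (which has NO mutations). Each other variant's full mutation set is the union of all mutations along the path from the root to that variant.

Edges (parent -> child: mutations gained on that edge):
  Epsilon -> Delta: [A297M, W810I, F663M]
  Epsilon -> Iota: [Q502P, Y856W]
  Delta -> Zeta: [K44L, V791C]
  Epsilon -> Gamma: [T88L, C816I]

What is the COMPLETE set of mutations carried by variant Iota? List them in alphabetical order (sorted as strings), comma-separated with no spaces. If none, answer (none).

At Epsilon: gained [] -> total []
At Iota: gained ['Q502P', 'Y856W'] -> total ['Q502P', 'Y856W']

Answer: Q502P,Y856W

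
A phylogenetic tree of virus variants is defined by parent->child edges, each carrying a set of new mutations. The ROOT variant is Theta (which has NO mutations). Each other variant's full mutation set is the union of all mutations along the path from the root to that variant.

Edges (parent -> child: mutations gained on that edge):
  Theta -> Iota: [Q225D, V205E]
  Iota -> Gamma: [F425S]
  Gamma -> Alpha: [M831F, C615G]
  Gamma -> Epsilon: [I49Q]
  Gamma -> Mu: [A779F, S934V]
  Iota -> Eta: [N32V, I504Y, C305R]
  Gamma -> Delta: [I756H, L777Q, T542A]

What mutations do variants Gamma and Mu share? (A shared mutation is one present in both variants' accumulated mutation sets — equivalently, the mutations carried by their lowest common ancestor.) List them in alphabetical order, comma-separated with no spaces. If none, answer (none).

Accumulating mutations along path to Gamma:
  At Theta: gained [] -> total []
  At Iota: gained ['Q225D', 'V205E'] -> total ['Q225D', 'V205E']
  At Gamma: gained ['F425S'] -> total ['F425S', 'Q225D', 'V205E']
Mutations(Gamma) = ['F425S', 'Q225D', 'V205E']
Accumulating mutations along path to Mu:
  At Theta: gained [] -> total []
  At Iota: gained ['Q225D', 'V205E'] -> total ['Q225D', 'V205E']
  At Gamma: gained ['F425S'] -> total ['F425S', 'Q225D', 'V205E']
  At Mu: gained ['A779F', 'S934V'] -> total ['A779F', 'F425S', 'Q225D', 'S934V', 'V205E']
Mutations(Mu) = ['A779F', 'F425S', 'Q225D', 'S934V', 'V205E']
Intersection: ['F425S', 'Q225D', 'V205E'] ∩ ['A779F', 'F425S', 'Q225D', 'S934V', 'V205E'] = ['F425S', 'Q225D', 'V205E']

Answer: F425S,Q225D,V205E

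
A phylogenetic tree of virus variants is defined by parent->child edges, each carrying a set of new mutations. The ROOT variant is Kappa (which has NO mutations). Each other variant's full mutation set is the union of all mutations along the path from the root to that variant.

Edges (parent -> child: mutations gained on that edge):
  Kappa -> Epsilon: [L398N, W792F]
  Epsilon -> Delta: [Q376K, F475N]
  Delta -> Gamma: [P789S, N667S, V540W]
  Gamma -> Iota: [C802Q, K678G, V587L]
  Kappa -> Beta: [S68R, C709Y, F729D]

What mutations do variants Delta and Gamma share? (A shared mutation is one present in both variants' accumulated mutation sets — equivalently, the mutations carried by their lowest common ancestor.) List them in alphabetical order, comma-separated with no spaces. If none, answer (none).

Answer: F475N,L398N,Q376K,W792F

Derivation:
Accumulating mutations along path to Delta:
  At Kappa: gained [] -> total []
  At Epsilon: gained ['L398N', 'W792F'] -> total ['L398N', 'W792F']
  At Delta: gained ['Q376K', 'F475N'] -> total ['F475N', 'L398N', 'Q376K', 'W792F']
Mutations(Delta) = ['F475N', 'L398N', 'Q376K', 'W792F']
Accumulating mutations along path to Gamma:
  At Kappa: gained [] -> total []
  At Epsilon: gained ['L398N', 'W792F'] -> total ['L398N', 'W792F']
  At Delta: gained ['Q376K', 'F475N'] -> total ['F475N', 'L398N', 'Q376K', 'W792F']
  At Gamma: gained ['P789S', 'N667S', 'V540W'] -> total ['F475N', 'L398N', 'N667S', 'P789S', 'Q376K', 'V540W', 'W792F']
Mutations(Gamma) = ['F475N', 'L398N', 'N667S', 'P789S', 'Q376K', 'V540W', 'W792F']
Intersection: ['F475N', 'L398N', 'Q376K', 'W792F'] ∩ ['F475N', 'L398N', 'N667S', 'P789S', 'Q376K', 'V540W', 'W792F'] = ['F475N', 'L398N', 'Q376K', 'W792F']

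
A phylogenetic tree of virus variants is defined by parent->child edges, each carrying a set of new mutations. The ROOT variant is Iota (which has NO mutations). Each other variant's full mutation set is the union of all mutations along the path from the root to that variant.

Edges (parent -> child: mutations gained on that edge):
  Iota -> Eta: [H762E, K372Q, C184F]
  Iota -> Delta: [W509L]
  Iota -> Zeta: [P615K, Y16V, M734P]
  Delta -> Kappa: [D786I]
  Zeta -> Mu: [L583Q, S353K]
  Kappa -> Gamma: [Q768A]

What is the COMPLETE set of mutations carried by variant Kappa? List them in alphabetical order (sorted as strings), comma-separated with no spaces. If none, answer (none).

Answer: D786I,W509L

Derivation:
At Iota: gained [] -> total []
At Delta: gained ['W509L'] -> total ['W509L']
At Kappa: gained ['D786I'] -> total ['D786I', 'W509L']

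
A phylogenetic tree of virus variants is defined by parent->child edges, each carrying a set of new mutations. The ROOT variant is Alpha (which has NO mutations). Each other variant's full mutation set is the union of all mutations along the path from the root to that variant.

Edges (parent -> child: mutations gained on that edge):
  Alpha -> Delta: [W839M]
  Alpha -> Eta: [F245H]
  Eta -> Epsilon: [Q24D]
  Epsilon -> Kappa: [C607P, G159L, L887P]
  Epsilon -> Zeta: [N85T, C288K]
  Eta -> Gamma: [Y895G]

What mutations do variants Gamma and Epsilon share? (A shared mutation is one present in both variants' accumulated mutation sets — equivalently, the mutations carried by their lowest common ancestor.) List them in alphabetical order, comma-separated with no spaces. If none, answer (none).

Answer: F245H

Derivation:
Accumulating mutations along path to Gamma:
  At Alpha: gained [] -> total []
  At Eta: gained ['F245H'] -> total ['F245H']
  At Gamma: gained ['Y895G'] -> total ['F245H', 'Y895G']
Mutations(Gamma) = ['F245H', 'Y895G']
Accumulating mutations along path to Epsilon:
  At Alpha: gained [] -> total []
  At Eta: gained ['F245H'] -> total ['F245H']
  At Epsilon: gained ['Q24D'] -> total ['F245H', 'Q24D']
Mutations(Epsilon) = ['F245H', 'Q24D']
Intersection: ['F245H', 'Y895G'] ∩ ['F245H', 'Q24D'] = ['F245H']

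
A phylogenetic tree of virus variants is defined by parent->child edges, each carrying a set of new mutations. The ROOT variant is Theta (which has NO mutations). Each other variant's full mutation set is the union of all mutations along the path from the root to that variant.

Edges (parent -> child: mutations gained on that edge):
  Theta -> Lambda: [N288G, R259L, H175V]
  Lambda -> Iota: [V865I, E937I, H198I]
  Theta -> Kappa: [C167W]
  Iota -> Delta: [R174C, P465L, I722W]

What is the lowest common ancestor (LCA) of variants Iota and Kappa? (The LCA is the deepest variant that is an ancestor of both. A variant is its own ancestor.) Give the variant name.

Answer: Theta

Derivation:
Path from root to Iota: Theta -> Lambda -> Iota
  ancestors of Iota: {Theta, Lambda, Iota}
Path from root to Kappa: Theta -> Kappa
  ancestors of Kappa: {Theta, Kappa}
Common ancestors: {Theta}
Walk up from Kappa: Kappa (not in ancestors of Iota), Theta (in ancestors of Iota)
Deepest common ancestor (LCA) = Theta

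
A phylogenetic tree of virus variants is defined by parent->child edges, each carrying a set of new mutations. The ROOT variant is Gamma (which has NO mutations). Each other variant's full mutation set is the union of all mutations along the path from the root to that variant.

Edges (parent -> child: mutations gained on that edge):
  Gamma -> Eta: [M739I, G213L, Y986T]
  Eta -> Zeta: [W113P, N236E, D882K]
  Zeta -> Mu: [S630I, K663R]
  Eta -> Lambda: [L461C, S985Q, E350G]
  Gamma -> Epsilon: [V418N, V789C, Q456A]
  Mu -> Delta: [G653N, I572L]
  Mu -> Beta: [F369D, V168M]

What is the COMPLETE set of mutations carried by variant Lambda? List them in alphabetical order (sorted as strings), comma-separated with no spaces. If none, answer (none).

At Gamma: gained [] -> total []
At Eta: gained ['M739I', 'G213L', 'Y986T'] -> total ['G213L', 'M739I', 'Y986T']
At Lambda: gained ['L461C', 'S985Q', 'E350G'] -> total ['E350G', 'G213L', 'L461C', 'M739I', 'S985Q', 'Y986T']

Answer: E350G,G213L,L461C,M739I,S985Q,Y986T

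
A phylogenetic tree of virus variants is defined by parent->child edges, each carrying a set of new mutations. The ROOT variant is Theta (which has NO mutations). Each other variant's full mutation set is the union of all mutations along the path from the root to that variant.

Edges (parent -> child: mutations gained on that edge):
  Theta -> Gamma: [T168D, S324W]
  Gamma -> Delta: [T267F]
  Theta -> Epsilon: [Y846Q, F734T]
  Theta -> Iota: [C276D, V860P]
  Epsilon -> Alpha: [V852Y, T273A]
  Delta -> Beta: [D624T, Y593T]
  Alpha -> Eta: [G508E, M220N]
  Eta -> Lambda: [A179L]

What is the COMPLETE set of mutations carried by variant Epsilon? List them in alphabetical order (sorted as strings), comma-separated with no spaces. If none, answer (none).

At Theta: gained [] -> total []
At Epsilon: gained ['Y846Q', 'F734T'] -> total ['F734T', 'Y846Q']

Answer: F734T,Y846Q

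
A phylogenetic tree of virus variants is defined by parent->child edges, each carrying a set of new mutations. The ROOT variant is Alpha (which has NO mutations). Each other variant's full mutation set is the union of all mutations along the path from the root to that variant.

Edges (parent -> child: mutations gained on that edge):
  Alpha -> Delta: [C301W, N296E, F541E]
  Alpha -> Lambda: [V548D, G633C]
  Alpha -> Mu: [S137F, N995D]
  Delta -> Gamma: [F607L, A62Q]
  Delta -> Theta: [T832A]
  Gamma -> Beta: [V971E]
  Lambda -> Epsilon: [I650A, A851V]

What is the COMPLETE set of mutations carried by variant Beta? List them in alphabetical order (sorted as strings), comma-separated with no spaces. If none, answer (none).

At Alpha: gained [] -> total []
At Delta: gained ['C301W', 'N296E', 'F541E'] -> total ['C301W', 'F541E', 'N296E']
At Gamma: gained ['F607L', 'A62Q'] -> total ['A62Q', 'C301W', 'F541E', 'F607L', 'N296E']
At Beta: gained ['V971E'] -> total ['A62Q', 'C301W', 'F541E', 'F607L', 'N296E', 'V971E']

Answer: A62Q,C301W,F541E,F607L,N296E,V971E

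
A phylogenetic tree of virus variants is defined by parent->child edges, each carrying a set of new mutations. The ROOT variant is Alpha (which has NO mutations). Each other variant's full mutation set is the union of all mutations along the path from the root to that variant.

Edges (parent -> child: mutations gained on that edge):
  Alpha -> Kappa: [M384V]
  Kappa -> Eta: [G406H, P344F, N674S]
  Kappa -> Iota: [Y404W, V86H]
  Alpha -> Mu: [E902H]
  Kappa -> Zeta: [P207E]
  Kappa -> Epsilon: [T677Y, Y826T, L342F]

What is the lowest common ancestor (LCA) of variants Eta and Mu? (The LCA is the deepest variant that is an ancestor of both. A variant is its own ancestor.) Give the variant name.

Path from root to Eta: Alpha -> Kappa -> Eta
  ancestors of Eta: {Alpha, Kappa, Eta}
Path from root to Mu: Alpha -> Mu
  ancestors of Mu: {Alpha, Mu}
Common ancestors: {Alpha}
Walk up from Mu: Mu (not in ancestors of Eta), Alpha (in ancestors of Eta)
Deepest common ancestor (LCA) = Alpha

Answer: Alpha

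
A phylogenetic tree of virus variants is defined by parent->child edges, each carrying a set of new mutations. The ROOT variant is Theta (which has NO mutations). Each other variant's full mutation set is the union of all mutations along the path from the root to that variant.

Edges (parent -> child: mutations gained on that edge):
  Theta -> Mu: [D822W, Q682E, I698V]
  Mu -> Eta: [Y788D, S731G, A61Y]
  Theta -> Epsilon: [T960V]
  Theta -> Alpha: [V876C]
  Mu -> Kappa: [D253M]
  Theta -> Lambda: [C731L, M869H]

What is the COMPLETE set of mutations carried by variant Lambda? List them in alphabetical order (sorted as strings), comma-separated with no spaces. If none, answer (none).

Answer: C731L,M869H

Derivation:
At Theta: gained [] -> total []
At Lambda: gained ['C731L', 'M869H'] -> total ['C731L', 'M869H']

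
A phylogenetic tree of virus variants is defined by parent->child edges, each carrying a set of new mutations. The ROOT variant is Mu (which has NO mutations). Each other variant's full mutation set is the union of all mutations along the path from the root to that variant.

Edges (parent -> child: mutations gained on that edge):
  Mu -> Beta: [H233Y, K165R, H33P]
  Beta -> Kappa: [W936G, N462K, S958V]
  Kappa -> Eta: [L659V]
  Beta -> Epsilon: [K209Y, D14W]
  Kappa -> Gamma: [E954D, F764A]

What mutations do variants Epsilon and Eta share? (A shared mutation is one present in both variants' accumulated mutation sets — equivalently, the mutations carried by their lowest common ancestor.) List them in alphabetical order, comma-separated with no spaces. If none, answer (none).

Accumulating mutations along path to Epsilon:
  At Mu: gained [] -> total []
  At Beta: gained ['H233Y', 'K165R', 'H33P'] -> total ['H233Y', 'H33P', 'K165R']
  At Epsilon: gained ['K209Y', 'D14W'] -> total ['D14W', 'H233Y', 'H33P', 'K165R', 'K209Y']
Mutations(Epsilon) = ['D14W', 'H233Y', 'H33P', 'K165R', 'K209Y']
Accumulating mutations along path to Eta:
  At Mu: gained [] -> total []
  At Beta: gained ['H233Y', 'K165R', 'H33P'] -> total ['H233Y', 'H33P', 'K165R']
  At Kappa: gained ['W936G', 'N462K', 'S958V'] -> total ['H233Y', 'H33P', 'K165R', 'N462K', 'S958V', 'W936G']
  At Eta: gained ['L659V'] -> total ['H233Y', 'H33P', 'K165R', 'L659V', 'N462K', 'S958V', 'W936G']
Mutations(Eta) = ['H233Y', 'H33P', 'K165R', 'L659V', 'N462K', 'S958V', 'W936G']
Intersection: ['D14W', 'H233Y', 'H33P', 'K165R', 'K209Y'] ∩ ['H233Y', 'H33P', 'K165R', 'L659V', 'N462K', 'S958V', 'W936G'] = ['H233Y', 'H33P', 'K165R']

Answer: H233Y,H33P,K165R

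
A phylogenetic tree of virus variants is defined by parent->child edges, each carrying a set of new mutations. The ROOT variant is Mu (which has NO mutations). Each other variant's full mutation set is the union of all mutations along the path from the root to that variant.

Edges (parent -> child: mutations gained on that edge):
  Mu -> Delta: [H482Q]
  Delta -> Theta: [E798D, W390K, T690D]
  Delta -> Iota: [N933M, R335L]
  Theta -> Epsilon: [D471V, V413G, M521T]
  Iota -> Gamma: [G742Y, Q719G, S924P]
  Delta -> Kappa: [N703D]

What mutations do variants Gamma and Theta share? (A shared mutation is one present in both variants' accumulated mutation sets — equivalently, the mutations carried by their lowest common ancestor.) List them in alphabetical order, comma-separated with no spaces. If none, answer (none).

Accumulating mutations along path to Gamma:
  At Mu: gained [] -> total []
  At Delta: gained ['H482Q'] -> total ['H482Q']
  At Iota: gained ['N933M', 'R335L'] -> total ['H482Q', 'N933M', 'R335L']
  At Gamma: gained ['G742Y', 'Q719G', 'S924P'] -> total ['G742Y', 'H482Q', 'N933M', 'Q719G', 'R335L', 'S924P']
Mutations(Gamma) = ['G742Y', 'H482Q', 'N933M', 'Q719G', 'R335L', 'S924P']
Accumulating mutations along path to Theta:
  At Mu: gained [] -> total []
  At Delta: gained ['H482Q'] -> total ['H482Q']
  At Theta: gained ['E798D', 'W390K', 'T690D'] -> total ['E798D', 'H482Q', 'T690D', 'W390K']
Mutations(Theta) = ['E798D', 'H482Q', 'T690D', 'W390K']
Intersection: ['G742Y', 'H482Q', 'N933M', 'Q719G', 'R335L', 'S924P'] ∩ ['E798D', 'H482Q', 'T690D', 'W390K'] = ['H482Q']

Answer: H482Q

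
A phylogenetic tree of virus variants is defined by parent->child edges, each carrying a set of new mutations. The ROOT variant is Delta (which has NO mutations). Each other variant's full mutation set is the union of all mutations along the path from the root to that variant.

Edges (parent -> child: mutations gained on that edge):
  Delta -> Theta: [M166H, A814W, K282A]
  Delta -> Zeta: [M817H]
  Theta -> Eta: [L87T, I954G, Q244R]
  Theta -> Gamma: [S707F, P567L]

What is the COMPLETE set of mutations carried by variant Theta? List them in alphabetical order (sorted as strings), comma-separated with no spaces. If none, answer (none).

At Delta: gained [] -> total []
At Theta: gained ['M166H', 'A814W', 'K282A'] -> total ['A814W', 'K282A', 'M166H']

Answer: A814W,K282A,M166H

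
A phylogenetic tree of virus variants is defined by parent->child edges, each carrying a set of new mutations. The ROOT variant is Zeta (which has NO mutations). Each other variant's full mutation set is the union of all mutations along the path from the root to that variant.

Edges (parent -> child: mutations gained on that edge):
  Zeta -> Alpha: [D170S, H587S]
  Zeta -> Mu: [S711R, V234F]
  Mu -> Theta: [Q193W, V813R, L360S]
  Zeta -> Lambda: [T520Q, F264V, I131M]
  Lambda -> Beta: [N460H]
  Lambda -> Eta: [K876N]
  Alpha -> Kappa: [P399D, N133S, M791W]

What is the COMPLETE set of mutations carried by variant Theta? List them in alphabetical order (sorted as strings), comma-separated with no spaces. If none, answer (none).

Answer: L360S,Q193W,S711R,V234F,V813R

Derivation:
At Zeta: gained [] -> total []
At Mu: gained ['S711R', 'V234F'] -> total ['S711R', 'V234F']
At Theta: gained ['Q193W', 'V813R', 'L360S'] -> total ['L360S', 'Q193W', 'S711R', 'V234F', 'V813R']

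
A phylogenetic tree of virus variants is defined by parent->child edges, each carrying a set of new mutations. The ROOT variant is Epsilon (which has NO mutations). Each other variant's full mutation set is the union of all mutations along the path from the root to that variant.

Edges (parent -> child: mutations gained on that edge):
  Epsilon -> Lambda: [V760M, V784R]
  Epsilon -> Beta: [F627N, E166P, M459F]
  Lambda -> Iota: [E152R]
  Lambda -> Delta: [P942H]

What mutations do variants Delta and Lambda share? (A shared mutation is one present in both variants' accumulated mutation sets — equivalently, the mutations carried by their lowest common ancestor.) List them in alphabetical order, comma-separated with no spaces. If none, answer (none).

Accumulating mutations along path to Delta:
  At Epsilon: gained [] -> total []
  At Lambda: gained ['V760M', 'V784R'] -> total ['V760M', 'V784R']
  At Delta: gained ['P942H'] -> total ['P942H', 'V760M', 'V784R']
Mutations(Delta) = ['P942H', 'V760M', 'V784R']
Accumulating mutations along path to Lambda:
  At Epsilon: gained [] -> total []
  At Lambda: gained ['V760M', 'V784R'] -> total ['V760M', 'V784R']
Mutations(Lambda) = ['V760M', 'V784R']
Intersection: ['P942H', 'V760M', 'V784R'] ∩ ['V760M', 'V784R'] = ['V760M', 'V784R']

Answer: V760M,V784R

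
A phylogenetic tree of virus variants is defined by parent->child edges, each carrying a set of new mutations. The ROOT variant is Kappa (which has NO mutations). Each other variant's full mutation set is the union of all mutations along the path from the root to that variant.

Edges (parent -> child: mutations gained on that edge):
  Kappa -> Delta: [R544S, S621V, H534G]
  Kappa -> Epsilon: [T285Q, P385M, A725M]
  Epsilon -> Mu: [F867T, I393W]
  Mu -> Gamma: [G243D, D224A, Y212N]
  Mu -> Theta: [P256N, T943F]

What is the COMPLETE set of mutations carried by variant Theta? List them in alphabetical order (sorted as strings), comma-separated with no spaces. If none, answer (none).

At Kappa: gained [] -> total []
At Epsilon: gained ['T285Q', 'P385M', 'A725M'] -> total ['A725M', 'P385M', 'T285Q']
At Mu: gained ['F867T', 'I393W'] -> total ['A725M', 'F867T', 'I393W', 'P385M', 'T285Q']
At Theta: gained ['P256N', 'T943F'] -> total ['A725M', 'F867T', 'I393W', 'P256N', 'P385M', 'T285Q', 'T943F']

Answer: A725M,F867T,I393W,P256N,P385M,T285Q,T943F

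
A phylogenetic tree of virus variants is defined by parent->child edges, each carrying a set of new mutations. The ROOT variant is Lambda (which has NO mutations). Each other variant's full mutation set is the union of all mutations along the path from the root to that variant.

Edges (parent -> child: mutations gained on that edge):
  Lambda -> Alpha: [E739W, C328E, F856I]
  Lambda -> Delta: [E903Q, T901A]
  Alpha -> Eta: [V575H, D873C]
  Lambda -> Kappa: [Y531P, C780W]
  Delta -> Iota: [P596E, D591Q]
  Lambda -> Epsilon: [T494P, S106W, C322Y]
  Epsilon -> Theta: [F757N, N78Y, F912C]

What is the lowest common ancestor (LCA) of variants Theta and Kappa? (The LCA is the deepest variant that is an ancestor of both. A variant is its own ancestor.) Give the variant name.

Path from root to Theta: Lambda -> Epsilon -> Theta
  ancestors of Theta: {Lambda, Epsilon, Theta}
Path from root to Kappa: Lambda -> Kappa
  ancestors of Kappa: {Lambda, Kappa}
Common ancestors: {Lambda}
Walk up from Kappa: Kappa (not in ancestors of Theta), Lambda (in ancestors of Theta)
Deepest common ancestor (LCA) = Lambda

Answer: Lambda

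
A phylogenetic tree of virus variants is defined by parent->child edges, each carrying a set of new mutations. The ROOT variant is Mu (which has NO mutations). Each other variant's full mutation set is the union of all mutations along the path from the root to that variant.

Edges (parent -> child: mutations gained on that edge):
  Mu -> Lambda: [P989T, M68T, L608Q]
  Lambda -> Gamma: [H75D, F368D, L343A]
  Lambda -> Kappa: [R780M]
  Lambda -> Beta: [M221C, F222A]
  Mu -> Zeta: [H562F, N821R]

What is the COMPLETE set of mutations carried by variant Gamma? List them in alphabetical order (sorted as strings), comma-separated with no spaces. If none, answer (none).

At Mu: gained [] -> total []
At Lambda: gained ['P989T', 'M68T', 'L608Q'] -> total ['L608Q', 'M68T', 'P989T']
At Gamma: gained ['H75D', 'F368D', 'L343A'] -> total ['F368D', 'H75D', 'L343A', 'L608Q', 'M68T', 'P989T']

Answer: F368D,H75D,L343A,L608Q,M68T,P989T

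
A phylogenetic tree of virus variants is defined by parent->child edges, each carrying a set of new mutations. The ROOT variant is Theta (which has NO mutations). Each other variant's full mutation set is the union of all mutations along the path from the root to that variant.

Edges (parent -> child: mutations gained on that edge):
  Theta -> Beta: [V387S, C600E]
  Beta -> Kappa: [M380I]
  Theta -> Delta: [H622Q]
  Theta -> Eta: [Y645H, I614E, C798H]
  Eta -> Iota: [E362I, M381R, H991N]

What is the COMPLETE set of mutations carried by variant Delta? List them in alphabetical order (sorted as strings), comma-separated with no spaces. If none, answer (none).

At Theta: gained [] -> total []
At Delta: gained ['H622Q'] -> total ['H622Q']

Answer: H622Q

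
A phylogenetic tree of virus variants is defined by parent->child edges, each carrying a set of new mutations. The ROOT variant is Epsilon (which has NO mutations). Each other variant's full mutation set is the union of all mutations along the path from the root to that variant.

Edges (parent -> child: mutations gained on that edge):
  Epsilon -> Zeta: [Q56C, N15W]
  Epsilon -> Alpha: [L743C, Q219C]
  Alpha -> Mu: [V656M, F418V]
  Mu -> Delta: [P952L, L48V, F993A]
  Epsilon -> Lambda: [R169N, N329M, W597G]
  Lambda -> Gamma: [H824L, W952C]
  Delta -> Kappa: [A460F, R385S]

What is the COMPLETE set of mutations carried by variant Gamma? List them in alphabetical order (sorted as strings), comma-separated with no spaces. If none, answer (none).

Answer: H824L,N329M,R169N,W597G,W952C

Derivation:
At Epsilon: gained [] -> total []
At Lambda: gained ['R169N', 'N329M', 'W597G'] -> total ['N329M', 'R169N', 'W597G']
At Gamma: gained ['H824L', 'W952C'] -> total ['H824L', 'N329M', 'R169N', 'W597G', 'W952C']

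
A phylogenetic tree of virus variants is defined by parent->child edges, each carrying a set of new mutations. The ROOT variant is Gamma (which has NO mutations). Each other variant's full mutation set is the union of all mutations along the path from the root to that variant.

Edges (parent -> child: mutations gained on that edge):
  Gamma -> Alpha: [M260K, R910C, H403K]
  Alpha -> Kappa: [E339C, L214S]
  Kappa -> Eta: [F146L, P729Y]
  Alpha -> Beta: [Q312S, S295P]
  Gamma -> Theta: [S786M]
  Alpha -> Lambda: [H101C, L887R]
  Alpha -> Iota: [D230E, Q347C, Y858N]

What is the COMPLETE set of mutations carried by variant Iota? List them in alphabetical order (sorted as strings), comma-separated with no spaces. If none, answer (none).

Answer: D230E,H403K,M260K,Q347C,R910C,Y858N

Derivation:
At Gamma: gained [] -> total []
At Alpha: gained ['M260K', 'R910C', 'H403K'] -> total ['H403K', 'M260K', 'R910C']
At Iota: gained ['D230E', 'Q347C', 'Y858N'] -> total ['D230E', 'H403K', 'M260K', 'Q347C', 'R910C', 'Y858N']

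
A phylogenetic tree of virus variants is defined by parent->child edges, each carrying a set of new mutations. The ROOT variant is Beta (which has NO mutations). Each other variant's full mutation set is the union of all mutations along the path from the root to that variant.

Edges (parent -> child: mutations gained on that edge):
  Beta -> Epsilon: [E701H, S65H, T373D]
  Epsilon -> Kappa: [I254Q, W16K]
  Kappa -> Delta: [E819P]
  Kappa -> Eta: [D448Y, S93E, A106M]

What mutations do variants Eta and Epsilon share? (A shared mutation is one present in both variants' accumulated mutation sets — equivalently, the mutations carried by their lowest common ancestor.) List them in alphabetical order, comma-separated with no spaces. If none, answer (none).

Accumulating mutations along path to Eta:
  At Beta: gained [] -> total []
  At Epsilon: gained ['E701H', 'S65H', 'T373D'] -> total ['E701H', 'S65H', 'T373D']
  At Kappa: gained ['I254Q', 'W16K'] -> total ['E701H', 'I254Q', 'S65H', 'T373D', 'W16K']
  At Eta: gained ['D448Y', 'S93E', 'A106M'] -> total ['A106M', 'D448Y', 'E701H', 'I254Q', 'S65H', 'S93E', 'T373D', 'W16K']
Mutations(Eta) = ['A106M', 'D448Y', 'E701H', 'I254Q', 'S65H', 'S93E', 'T373D', 'W16K']
Accumulating mutations along path to Epsilon:
  At Beta: gained [] -> total []
  At Epsilon: gained ['E701H', 'S65H', 'T373D'] -> total ['E701H', 'S65H', 'T373D']
Mutations(Epsilon) = ['E701H', 'S65H', 'T373D']
Intersection: ['A106M', 'D448Y', 'E701H', 'I254Q', 'S65H', 'S93E', 'T373D', 'W16K'] ∩ ['E701H', 'S65H', 'T373D'] = ['E701H', 'S65H', 'T373D']

Answer: E701H,S65H,T373D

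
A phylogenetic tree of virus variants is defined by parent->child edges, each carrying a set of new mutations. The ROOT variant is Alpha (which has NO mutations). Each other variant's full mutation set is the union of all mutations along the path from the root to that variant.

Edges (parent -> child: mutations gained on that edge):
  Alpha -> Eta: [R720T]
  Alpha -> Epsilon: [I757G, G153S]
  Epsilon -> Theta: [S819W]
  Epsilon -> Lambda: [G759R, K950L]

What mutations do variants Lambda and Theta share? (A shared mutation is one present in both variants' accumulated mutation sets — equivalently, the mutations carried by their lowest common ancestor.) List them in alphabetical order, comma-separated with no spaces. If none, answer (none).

Answer: G153S,I757G

Derivation:
Accumulating mutations along path to Lambda:
  At Alpha: gained [] -> total []
  At Epsilon: gained ['I757G', 'G153S'] -> total ['G153S', 'I757G']
  At Lambda: gained ['G759R', 'K950L'] -> total ['G153S', 'G759R', 'I757G', 'K950L']
Mutations(Lambda) = ['G153S', 'G759R', 'I757G', 'K950L']
Accumulating mutations along path to Theta:
  At Alpha: gained [] -> total []
  At Epsilon: gained ['I757G', 'G153S'] -> total ['G153S', 'I757G']
  At Theta: gained ['S819W'] -> total ['G153S', 'I757G', 'S819W']
Mutations(Theta) = ['G153S', 'I757G', 'S819W']
Intersection: ['G153S', 'G759R', 'I757G', 'K950L'] ∩ ['G153S', 'I757G', 'S819W'] = ['G153S', 'I757G']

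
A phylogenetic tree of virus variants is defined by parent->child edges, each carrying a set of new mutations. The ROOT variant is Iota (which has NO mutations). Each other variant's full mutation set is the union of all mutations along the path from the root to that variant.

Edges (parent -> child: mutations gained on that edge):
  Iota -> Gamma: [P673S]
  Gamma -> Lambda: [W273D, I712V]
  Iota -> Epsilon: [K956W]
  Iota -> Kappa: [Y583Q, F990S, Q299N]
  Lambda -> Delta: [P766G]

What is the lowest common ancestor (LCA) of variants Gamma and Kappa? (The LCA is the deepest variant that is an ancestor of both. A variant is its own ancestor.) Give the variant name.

Path from root to Gamma: Iota -> Gamma
  ancestors of Gamma: {Iota, Gamma}
Path from root to Kappa: Iota -> Kappa
  ancestors of Kappa: {Iota, Kappa}
Common ancestors: {Iota}
Walk up from Kappa: Kappa (not in ancestors of Gamma), Iota (in ancestors of Gamma)
Deepest common ancestor (LCA) = Iota

Answer: Iota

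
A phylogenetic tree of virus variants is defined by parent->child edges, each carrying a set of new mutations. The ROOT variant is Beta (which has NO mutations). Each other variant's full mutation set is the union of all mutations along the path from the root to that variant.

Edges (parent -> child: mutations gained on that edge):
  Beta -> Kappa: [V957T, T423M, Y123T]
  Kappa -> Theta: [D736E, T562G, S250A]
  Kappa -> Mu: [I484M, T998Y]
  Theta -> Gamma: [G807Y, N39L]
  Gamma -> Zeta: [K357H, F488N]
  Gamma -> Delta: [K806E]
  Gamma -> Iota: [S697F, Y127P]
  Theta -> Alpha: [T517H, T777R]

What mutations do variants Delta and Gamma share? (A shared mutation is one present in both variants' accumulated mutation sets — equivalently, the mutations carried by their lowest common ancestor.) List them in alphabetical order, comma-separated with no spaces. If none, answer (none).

Accumulating mutations along path to Delta:
  At Beta: gained [] -> total []
  At Kappa: gained ['V957T', 'T423M', 'Y123T'] -> total ['T423M', 'V957T', 'Y123T']
  At Theta: gained ['D736E', 'T562G', 'S250A'] -> total ['D736E', 'S250A', 'T423M', 'T562G', 'V957T', 'Y123T']
  At Gamma: gained ['G807Y', 'N39L'] -> total ['D736E', 'G807Y', 'N39L', 'S250A', 'T423M', 'T562G', 'V957T', 'Y123T']
  At Delta: gained ['K806E'] -> total ['D736E', 'G807Y', 'K806E', 'N39L', 'S250A', 'T423M', 'T562G', 'V957T', 'Y123T']
Mutations(Delta) = ['D736E', 'G807Y', 'K806E', 'N39L', 'S250A', 'T423M', 'T562G', 'V957T', 'Y123T']
Accumulating mutations along path to Gamma:
  At Beta: gained [] -> total []
  At Kappa: gained ['V957T', 'T423M', 'Y123T'] -> total ['T423M', 'V957T', 'Y123T']
  At Theta: gained ['D736E', 'T562G', 'S250A'] -> total ['D736E', 'S250A', 'T423M', 'T562G', 'V957T', 'Y123T']
  At Gamma: gained ['G807Y', 'N39L'] -> total ['D736E', 'G807Y', 'N39L', 'S250A', 'T423M', 'T562G', 'V957T', 'Y123T']
Mutations(Gamma) = ['D736E', 'G807Y', 'N39L', 'S250A', 'T423M', 'T562G', 'V957T', 'Y123T']
Intersection: ['D736E', 'G807Y', 'K806E', 'N39L', 'S250A', 'T423M', 'T562G', 'V957T', 'Y123T'] ∩ ['D736E', 'G807Y', 'N39L', 'S250A', 'T423M', 'T562G', 'V957T', 'Y123T'] = ['D736E', 'G807Y', 'N39L', 'S250A', 'T423M', 'T562G', 'V957T', 'Y123T']

Answer: D736E,G807Y,N39L,S250A,T423M,T562G,V957T,Y123T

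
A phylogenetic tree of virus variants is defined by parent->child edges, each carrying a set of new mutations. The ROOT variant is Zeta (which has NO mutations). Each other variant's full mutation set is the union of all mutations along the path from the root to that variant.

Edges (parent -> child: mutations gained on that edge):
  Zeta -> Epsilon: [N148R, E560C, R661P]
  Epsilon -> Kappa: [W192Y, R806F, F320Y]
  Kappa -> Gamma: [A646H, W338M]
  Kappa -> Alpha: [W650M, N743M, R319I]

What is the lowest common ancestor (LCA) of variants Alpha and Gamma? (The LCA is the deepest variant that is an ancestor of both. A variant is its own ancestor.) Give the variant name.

Answer: Kappa

Derivation:
Path from root to Alpha: Zeta -> Epsilon -> Kappa -> Alpha
  ancestors of Alpha: {Zeta, Epsilon, Kappa, Alpha}
Path from root to Gamma: Zeta -> Epsilon -> Kappa -> Gamma
  ancestors of Gamma: {Zeta, Epsilon, Kappa, Gamma}
Common ancestors: {Zeta, Epsilon, Kappa}
Walk up from Gamma: Gamma (not in ancestors of Alpha), Kappa (in ancestors of Alpha), Epsilon (in ancestors of Alpha), Zeta (in ancestors of Alpha)
Deepest common ancestor (LCA) = Kappa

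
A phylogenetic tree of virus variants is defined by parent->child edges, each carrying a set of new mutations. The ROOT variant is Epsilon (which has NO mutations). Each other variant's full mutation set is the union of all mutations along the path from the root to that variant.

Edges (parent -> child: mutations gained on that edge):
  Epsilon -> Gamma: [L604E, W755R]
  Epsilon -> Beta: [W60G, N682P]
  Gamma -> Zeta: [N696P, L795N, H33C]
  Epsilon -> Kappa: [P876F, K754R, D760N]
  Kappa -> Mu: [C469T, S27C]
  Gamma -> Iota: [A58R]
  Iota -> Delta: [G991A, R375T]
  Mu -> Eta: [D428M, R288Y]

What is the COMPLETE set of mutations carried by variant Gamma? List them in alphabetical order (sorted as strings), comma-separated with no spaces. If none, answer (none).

At Epsilon: gained [] -> total []
At Gamma: gained ['L604E', 'W755R'] -> total ['L604E', 'W755R']

Answer: L604E,W755R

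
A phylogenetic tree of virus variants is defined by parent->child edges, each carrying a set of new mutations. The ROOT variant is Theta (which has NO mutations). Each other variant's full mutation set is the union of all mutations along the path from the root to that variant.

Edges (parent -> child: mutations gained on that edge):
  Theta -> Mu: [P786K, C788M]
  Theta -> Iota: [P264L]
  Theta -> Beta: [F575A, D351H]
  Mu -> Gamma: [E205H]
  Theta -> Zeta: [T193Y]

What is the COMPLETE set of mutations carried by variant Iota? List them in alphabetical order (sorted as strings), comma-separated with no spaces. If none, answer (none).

At Theta: gained [] -> total []
At Iota: gained ['P264L'] -> total ['P264L']

Answer: P264L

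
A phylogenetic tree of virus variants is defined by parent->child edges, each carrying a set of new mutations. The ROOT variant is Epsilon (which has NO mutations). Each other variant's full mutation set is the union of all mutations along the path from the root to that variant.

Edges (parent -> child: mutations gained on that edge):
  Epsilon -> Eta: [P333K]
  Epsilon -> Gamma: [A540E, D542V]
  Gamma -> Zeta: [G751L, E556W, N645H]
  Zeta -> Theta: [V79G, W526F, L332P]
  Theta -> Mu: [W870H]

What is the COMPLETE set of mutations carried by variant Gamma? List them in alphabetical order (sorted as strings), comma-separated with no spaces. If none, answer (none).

At Epsilon: gained [] -> total []
At Gamma: gained ['A540E', 'D542V'] -> total ['A540E', 'D542V']

Answer: A540E,D542V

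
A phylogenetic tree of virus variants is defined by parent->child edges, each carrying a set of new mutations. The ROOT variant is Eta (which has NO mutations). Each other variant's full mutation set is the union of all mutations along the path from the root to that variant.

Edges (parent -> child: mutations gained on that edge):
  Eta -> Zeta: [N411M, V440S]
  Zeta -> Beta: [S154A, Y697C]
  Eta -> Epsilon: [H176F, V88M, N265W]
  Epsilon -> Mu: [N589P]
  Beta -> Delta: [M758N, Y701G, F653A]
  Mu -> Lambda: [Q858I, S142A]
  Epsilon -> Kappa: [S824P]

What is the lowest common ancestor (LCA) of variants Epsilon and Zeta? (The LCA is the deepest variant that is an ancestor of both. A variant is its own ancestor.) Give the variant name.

Answer: Eta

Derivation:
Path from root to Epsilon: Eta -> Epsilon
  ancestors of Epsilon: {Eta, Epsilon}
Path from root to Zeta: Eta -> Zeta
  ancestors of Zeta: {Eta, Zeta}
Common ancestors: {Eta}
Walk up from Zeta: Zeta (not in ancestors of Epsilon), Eta (in ancestors of Epsilon)
Deepest common ancestor (LCA) = Eta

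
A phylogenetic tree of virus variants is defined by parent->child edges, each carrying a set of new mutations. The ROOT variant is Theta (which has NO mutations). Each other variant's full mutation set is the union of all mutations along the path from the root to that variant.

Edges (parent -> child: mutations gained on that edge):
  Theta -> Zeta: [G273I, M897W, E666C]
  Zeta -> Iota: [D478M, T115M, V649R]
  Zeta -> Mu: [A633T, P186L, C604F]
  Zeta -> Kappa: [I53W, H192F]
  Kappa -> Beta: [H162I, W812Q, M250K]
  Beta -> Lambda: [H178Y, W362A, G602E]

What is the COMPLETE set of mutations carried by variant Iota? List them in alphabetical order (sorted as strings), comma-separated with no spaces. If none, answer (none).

At Theta: gained [] -> total []
At Zeta: gained ['G273I', 'M897W', 'E666C'] -> total ['E666C', 'G273I', 'M897W']
At Iota: gained ['D478M', 'T115M', 'V649R'] -> total ['D478M', 'E666C', 'G273I', 'M897W', 'T115M', 'V649R']

Answer: D478M,E666C,G273I,M897W,T115M,V649R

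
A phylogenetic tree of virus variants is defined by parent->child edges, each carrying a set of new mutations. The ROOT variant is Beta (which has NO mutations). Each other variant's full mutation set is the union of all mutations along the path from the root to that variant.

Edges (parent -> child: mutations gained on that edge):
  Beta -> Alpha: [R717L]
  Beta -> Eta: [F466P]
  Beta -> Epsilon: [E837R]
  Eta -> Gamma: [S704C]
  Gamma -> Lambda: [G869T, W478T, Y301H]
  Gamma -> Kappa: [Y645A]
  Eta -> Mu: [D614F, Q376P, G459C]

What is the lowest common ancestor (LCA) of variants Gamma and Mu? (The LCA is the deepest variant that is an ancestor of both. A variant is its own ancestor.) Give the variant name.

Path from root to Gamma: Beta -> Eta -> Gamma
  ancestors of Gamma: {Beta, Eta, Gamma}
Path from root to Mu: Beta -> Eta -> Mu
  ancestors of Mu: {Beta, Eta, Mu}
Common ancestors: {Beta, Eta}
Walk up from Mu: Mu (not in ancestors of Gamma), Eta (in ancestors of Gamma), Beta (in ancestors of Gamma)
Deepest common ancestor (LCA) = Eta

Answer: Eta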